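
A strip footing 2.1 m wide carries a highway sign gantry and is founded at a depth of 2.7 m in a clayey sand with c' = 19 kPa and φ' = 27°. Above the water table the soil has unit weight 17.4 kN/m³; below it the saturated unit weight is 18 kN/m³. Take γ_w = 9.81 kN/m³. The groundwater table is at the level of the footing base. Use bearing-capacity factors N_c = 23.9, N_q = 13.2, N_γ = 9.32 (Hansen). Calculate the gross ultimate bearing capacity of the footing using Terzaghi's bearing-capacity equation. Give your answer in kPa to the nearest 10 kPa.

q = γ·D_f = 17.4 × 2.7 = 46.98 kPa.
For the ½γBN_γ term take γ' = 18 − 9.81 = 8.19 kN/m³ (soil below base is submerged).
c·N_c = 19 × 23.9 = 454.1 kPa
q·N_q = 46.98 × 13.2 = 620.14 kPa
0.5·γ·B·N_γ = 0.5 × 8.19 × 2.1 × 9.32 = 80.147 kPa
q_ult = 454.1 + 620.14 + 80.147 = 1154.4 kPa.

q_ult ≈ 1150 kPa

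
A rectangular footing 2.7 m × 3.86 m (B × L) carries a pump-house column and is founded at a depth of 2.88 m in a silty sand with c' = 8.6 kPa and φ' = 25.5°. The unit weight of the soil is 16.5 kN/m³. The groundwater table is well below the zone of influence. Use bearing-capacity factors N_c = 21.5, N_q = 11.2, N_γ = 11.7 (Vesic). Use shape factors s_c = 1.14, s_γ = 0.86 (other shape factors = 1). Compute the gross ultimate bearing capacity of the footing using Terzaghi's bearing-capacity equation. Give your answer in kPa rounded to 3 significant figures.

q_ult ≈ 967 kPa

q = γ·D_f = 16.5 × 2.88 = 47.52 kPa.
c·N_c·s_c = 8.6 × 21.5 × 1.14 = 210.79 kPa
q·N_q = 47.52 × 11.2 = 532.22 kPa
0.5·γ·B·N_γ·s_γ = 0.5 × 16.5 × 2.7 × 11.7 × 0.86 = 224.13 kPa
q_ult = 210.79 + 532.22 + 224.13 = 967.14 kPa.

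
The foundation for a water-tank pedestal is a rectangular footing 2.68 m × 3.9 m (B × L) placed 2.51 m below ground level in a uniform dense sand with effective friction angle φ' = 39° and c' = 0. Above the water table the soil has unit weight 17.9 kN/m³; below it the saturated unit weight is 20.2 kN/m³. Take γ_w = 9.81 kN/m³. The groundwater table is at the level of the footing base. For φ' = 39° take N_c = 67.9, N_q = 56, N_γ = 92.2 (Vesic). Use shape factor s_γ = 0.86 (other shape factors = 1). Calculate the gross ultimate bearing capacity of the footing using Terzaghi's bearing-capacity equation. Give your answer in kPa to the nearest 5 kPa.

Effective surcharge at the founding depth q = γ·D_f = 17.9 × 2.51 = 44.929 kPa.
The water table coincides with the base, so in the self-weight term γ → γ' = 10.39 kN/m³.
q_ult = q·N_q + 0.5·γ·B·N_γ·s_γ
     = 44.929 × 56 + 0.5 × 10.39 × 2.68 × 92.2 × 0.86
     = 2516 + 1104 = 3620 kPa.

q_ult ≈ 3620 kPa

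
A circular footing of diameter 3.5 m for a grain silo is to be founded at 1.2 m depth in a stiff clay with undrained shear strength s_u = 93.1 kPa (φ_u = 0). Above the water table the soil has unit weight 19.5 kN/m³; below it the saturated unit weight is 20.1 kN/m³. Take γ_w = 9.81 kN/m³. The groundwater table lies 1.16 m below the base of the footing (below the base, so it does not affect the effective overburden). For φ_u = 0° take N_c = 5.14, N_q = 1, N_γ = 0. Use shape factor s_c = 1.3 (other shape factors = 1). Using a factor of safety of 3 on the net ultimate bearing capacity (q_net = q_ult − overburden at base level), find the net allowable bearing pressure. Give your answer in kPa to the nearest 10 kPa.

q = γ·D_f = 19.5 × 1.2 = 23.4 kPa.
c·N_c·s_c = 93.1 × 5.14 × 1.3 = 622.09 kPa
q·N_q = 23.4 × 1 = 23.4 kPa
q_ult = 622.09 + 23.4 = 645.49 kPa.
q_net = 645.49 − 23.4 = 622.09 kPa.
q_all(net) = 622.09 / 3 = 207.36 kPa.

q_all(net) ≈ 210 kPa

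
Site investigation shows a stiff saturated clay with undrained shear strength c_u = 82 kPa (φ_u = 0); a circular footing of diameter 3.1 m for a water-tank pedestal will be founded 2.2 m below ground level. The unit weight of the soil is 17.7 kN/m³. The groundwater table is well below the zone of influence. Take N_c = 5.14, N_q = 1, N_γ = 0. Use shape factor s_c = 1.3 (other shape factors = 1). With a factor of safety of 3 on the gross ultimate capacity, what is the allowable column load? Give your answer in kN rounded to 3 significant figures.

Overburden at base level: q = 17.7 × 2.2 = 38.94 kPa.
Cohesion term c·N_c·s_c = 82 × 5.14 × 1.3 = 547.92 kPa; surcharge term q·N_q = 38.94 × 1 = 38.94 kPa.
q_ult = 547.92 + 38.94 = 586.86 kPa.
Gross allowable pressure q_all = 586.86 / 3 = 195.62 kPa.
Footing area = 7.5477 m², so allowable column load = 195.62 × 7.5477 = 1476.5 kN.

P_all ≈ 1480 kN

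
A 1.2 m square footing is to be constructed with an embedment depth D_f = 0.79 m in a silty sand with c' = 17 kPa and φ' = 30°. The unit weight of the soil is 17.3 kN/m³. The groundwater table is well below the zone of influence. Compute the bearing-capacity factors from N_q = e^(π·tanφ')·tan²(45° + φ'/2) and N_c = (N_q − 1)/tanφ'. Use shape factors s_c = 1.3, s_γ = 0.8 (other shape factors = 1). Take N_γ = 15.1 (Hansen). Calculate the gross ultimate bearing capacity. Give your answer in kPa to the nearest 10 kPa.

q_ult ≈ 1040 kPa

tan30° = 0.5774, so N_q = e^(π×0.5774)·tan²(60°) = 6.134 × 3.0 = 18.4.
N_c = (18.4 − 1)/tan30° = 30.14.
Overburden at base level: q = 17.3 × 0.79 = 13.667 kPa.
Cohesion term c·N_c·s_c = 17 × 30.14 × 1.3 = 666.09 kPa; surcharge term q·N_q = 13.667 × 18.401 = 251.49 kPa; self-weight term 0.5·γ·B·N_γ·s_γ = 0.5 × 17.3 × 1.2 × 15.1 × 0.8 = 125.39 kPa.
q_ult = 666.09 + 251.49 + 125.39 = 1043 kPa.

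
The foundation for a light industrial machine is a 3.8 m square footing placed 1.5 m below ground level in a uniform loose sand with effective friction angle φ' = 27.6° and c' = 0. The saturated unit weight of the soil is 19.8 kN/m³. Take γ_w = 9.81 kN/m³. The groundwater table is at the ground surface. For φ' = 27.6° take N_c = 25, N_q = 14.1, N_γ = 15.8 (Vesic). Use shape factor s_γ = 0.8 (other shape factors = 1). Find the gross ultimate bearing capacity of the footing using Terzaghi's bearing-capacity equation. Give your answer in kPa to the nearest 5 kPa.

q_ult ≈ 450 kPa

With the water table at the surface the whole profile is submerged: γ' = 19.8 − 9.81 = 9.99 kN/m³, so q = γ'·D_f = 14.985 kPa; the same γ' applies in the ½γBN_γ term.
q_ult = q·N_q + 0.5·γ·B·N_γ·s_γ
     = 14.985 × 14.1 + 0.5 × 9.99 × 3.8 × 15.8 × 0.8
     = 211.29 + 239.92 = 451.21 kPa.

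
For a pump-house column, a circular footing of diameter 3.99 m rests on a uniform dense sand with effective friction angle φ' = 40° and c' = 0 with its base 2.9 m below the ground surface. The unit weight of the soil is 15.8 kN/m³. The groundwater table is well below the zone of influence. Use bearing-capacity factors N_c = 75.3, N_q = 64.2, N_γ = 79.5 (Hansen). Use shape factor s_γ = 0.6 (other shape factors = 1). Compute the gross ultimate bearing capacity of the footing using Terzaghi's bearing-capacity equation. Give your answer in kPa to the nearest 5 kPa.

q_ult ≈ 4445 kPa

q = γ·D_f = 15.8 × 2.9 = 45.82 kPa.
q·N_q = 45.82 × 64.2 = 2941.6 kPa
0.5·γ·B·N_γ·s_γ = 0.5 × 15.8 × 3.99 × 79.5 × 0.6 = 1503.6 kPa
q_ult = 2941.6 + 1503.6 = 4445.2 kPa.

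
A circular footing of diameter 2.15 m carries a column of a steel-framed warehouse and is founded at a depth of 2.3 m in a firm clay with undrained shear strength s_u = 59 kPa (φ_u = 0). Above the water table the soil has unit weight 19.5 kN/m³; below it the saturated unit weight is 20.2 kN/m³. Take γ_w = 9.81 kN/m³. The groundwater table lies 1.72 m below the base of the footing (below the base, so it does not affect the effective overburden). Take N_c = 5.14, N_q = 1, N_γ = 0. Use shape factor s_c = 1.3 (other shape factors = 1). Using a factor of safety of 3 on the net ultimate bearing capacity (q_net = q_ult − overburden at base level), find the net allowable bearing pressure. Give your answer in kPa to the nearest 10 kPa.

q_all(net) ≈ 130 kPa

Effective surcharge at the founding depth q = γ·D_f = 19.5 × 2.3 = 44.85 kPa.
q_ult = c·N_c·s_c + q·N_q
     = 59 × 5.14 × 1.3 + 44.85 × 1
     = 394.24 + 44.85 = 439.09 kPa.
q_net = 439.09 − 44.85 = 394.24 kPa.
q_all(net) = 394.24 / 3 = 131.41 kPa.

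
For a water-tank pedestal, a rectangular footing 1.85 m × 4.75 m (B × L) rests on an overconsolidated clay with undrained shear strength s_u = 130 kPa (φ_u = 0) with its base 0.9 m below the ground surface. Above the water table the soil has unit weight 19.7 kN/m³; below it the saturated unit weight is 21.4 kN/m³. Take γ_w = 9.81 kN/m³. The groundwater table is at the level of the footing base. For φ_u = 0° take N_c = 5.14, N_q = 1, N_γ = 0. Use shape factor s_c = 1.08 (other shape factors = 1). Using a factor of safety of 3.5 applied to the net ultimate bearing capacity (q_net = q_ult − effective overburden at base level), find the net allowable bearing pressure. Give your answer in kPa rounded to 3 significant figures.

Effective surcharge at the founding depth q = γ·D_f = 19.7 × 0.9 = 17.73 kPa.
q_ult = c·N_c·s_c + q·N_q
     = 130 × 5.14 × 1.08 + 17.73 × 1
     = 721.66 + 17.73 = 739.39 kPa.
Net ultimate: q_net = 739.39 − 17.73 = 721.66 kPa.
q_all(net) = 721.66 / 3.5 = 206.19 kPa.

q_all(net) ≈ 206 kPa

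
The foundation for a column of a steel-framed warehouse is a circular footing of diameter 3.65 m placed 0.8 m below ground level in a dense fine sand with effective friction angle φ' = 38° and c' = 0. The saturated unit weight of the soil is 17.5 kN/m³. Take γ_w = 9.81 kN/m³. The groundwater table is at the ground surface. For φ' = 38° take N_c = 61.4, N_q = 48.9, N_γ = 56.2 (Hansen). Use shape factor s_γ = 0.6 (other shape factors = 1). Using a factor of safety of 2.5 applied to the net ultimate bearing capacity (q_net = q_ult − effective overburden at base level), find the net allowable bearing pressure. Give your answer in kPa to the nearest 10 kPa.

Water table at ground surface, so effective unit weight γ' = 17.5 − 9.81 = 7.69 kN/m³ is used throughout; overburden q = 7.69 × 0.8 = 6.152 kPa; the same γ' applies in the ½γBN_γ term.
Surcharge term q·N_q = 6.152 × 48.9 = 300.83 kPa; self-weight term 0.5·γ·B·N_γ·s_γ = 0.5 × 7.69 × 3.65 × 56.2 × 0.6 = 473.23 kPa.
q_ult = 300.83 + 473.23 = 774.07 kPa.
Net ultimate: q_net = 774.07 − 6.152 = 767.92 kPa.
q_all(net) = 767.92 / 2.5 = 307.17 kPa.

q_all(net) ≈ 310 kPa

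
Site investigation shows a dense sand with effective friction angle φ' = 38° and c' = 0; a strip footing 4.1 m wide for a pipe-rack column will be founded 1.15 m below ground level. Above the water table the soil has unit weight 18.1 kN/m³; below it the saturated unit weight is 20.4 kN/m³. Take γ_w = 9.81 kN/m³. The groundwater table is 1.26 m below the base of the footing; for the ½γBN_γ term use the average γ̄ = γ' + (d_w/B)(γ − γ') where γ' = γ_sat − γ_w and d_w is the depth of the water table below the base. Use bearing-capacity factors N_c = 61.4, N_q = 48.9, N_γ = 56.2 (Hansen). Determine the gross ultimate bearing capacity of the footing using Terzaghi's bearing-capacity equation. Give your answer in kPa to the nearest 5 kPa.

Effective surcharge at the founding depth q = γ·D_f = 18.1 × 1.15 = 20.815 kPa.
With d_w = 1.26 m < B, γ̄ = 10.59 + (1.26/4.1) × (18.1 − 10.59) = 12.898 kN/m³.
q_ult = q·N_q + 0.5·γ·B·N_γ
     = 20.815 × 48.9 + 0.5 × 12.898 × 4.1 × 56.2
     = 1017.9 + 1486 = 2503.8 kPa.

q_ult ≈ 2505 kPa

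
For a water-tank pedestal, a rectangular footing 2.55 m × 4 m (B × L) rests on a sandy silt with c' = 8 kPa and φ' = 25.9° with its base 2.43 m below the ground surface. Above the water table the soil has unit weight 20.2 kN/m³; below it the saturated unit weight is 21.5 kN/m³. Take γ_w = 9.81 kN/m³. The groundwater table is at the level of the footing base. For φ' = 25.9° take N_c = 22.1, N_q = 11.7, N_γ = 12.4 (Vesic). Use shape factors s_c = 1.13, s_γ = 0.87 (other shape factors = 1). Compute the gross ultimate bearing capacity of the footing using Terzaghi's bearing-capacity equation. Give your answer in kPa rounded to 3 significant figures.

Overburden at base level: q = 20.2 × 2.43 = 49.086 kPa.
Below the base the soil is submerged, so the ½γBN_γ term uses γ' = 21.5 − 9.81 = 11.69 kN/m³.
Cohesion term c·N_c·s_c = 8 × 22.1 × 1.13 = 199.78 kPa; surcharge term q·N_q = 49.086 × 11.7 = 574.31 kPa; self-weight term 0.5·γ·B·N_γ·s_γ = 0.5 × 11.69 × 2.55 × 12.4 × 0.87 = 160.79 kPa.
q_ult = 199.78 + 574.31 + 160.79 = 934.88 kPa.

q_ult ≈ 935 kPa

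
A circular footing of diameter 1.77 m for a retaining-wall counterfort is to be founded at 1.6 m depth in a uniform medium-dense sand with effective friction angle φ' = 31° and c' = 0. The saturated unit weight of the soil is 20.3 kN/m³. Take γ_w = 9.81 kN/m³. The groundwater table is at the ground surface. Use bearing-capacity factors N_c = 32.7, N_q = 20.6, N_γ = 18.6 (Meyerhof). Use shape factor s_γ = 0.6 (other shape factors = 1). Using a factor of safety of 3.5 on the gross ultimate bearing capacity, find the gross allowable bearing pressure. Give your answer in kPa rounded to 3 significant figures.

q_all ≈ 128 kPa

Water table at ground surface, so effective unit weight γ' = 20.3 − 9.81 = 10.49 kN/m³ is used throughout; overburden q = 10.49 × 1.6 = 16.784 kPa; the same γ' applies in the ½γBN_γ term.
Surcharge term q·N_q = 16.784 × 20.6 = 345.75 kPa; self-weight term 0.5·γ·B·N_γ·s_γ = 0.5 × 10.49 × 1.77 × 18.6 × 0.6 = 103.61 kPa.
q_ult = 345.75 + 103.61 = 449.36 kPa.
q_all = 449.36 / 3.5 = 128.39 kPa.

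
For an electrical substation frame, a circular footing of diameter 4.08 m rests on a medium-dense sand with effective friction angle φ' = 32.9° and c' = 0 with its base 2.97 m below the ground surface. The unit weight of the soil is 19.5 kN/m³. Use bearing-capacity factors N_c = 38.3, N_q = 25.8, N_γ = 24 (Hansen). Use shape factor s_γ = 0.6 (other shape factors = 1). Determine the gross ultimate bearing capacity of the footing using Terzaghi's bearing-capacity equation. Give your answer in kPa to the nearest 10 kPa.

q = γ·D_f = 19.5 × 2.97 = 57.915 kPa.
q·N_q = 57.915 × 25.8 = 1494.2 kPa
0.5·γ·B·N_γ·s_γ = 0.5 × 19.5 × 4.08 × 24 × 0.6 = 572.83 kPa
q_ult = 1494.2 + 572.83 = 2067 kPa.

q_ult ≈ 2070 kPa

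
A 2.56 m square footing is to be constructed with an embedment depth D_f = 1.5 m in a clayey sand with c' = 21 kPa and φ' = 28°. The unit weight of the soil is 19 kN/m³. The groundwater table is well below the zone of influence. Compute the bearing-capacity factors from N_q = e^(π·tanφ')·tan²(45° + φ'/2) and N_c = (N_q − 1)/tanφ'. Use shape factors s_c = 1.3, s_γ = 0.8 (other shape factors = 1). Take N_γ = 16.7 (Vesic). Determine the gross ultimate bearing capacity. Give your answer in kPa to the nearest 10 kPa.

q_ult ≈ 1450 kPa

tan28° = 0.5317, so N_q = e^(π×0.5317)·tan²(59°) = 5.314 × 2.77 = 14.72.
N_c = (14.72 − 1)/tan28° = 25.8.
q = γ·D_f = 19 × 1.5 = 28.5 kPa.
c·N_c·s_c = 21 × 25.803 × 1.3 = 704.43 kPa
q·N_q = 28.5 × 14.72 = 419.52 kPa
0.5·γ·B·N_γ·s_γ = 0.5 × 19 × 2.56 × 16.7 × 0.8 = 324.92 kPa
q_ult = 704.43 + 419.52 + 324.92 = 1448.9 kPa.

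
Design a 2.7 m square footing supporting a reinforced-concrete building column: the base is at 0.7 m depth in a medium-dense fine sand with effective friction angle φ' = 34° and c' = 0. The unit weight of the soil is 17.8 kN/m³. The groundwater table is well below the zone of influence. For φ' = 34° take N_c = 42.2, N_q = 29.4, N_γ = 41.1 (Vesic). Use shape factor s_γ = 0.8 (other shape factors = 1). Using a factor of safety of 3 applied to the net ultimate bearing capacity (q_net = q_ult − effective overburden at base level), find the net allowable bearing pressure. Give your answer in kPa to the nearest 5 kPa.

q_all(net) ≈ 380 kPa

Overburden at base level: q = 17.8 × 0.7 = 12.46 kPa.
Surcharge term q·N_q = 12.46 × 29.4 = 366.32 kPa; self-weight term 0.5·γ·B·N_γ·s_γ = 0.5 × 17.8 × 2.7 × 41.1 × 0.8 = 790.11 kPa.
q_ult = 366.32 + 790.11 = 1156.4 kPa.
Net ultimate: q_net = 1156.4 − 12.46 = 1144 kPa.
q_all(net) = 1144 / 3 = 381.32 kPa.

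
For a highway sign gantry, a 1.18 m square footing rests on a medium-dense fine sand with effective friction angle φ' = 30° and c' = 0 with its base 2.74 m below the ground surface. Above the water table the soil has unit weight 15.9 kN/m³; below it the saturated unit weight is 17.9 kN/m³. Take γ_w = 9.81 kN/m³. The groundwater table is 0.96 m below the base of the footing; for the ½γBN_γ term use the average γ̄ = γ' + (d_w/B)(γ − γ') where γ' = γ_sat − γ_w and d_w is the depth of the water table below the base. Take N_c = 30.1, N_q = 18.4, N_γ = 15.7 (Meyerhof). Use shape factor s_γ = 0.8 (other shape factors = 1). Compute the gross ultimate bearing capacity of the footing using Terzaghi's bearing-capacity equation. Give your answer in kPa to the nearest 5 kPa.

q_ult ≈ 910 kPa

Effective surcharge at the founding depth q = γ·D_f = 15.9 × 2.74 = 43.566 kPa.
With d_w = 0.96 m < B, γ̄ = 8.09 + (0.96/1.18) × (15.9 − 8.09) = 14.444 kN/m³.
q_ult = q·N_q + 0.5·γ·B·N_γ·s_γ
     = 43.566 × 18.4 + 0.5 × 14.444 × 1.18 × 15.7 × 0.8
     = 801.61 + 107.04 = 908.65 kPa.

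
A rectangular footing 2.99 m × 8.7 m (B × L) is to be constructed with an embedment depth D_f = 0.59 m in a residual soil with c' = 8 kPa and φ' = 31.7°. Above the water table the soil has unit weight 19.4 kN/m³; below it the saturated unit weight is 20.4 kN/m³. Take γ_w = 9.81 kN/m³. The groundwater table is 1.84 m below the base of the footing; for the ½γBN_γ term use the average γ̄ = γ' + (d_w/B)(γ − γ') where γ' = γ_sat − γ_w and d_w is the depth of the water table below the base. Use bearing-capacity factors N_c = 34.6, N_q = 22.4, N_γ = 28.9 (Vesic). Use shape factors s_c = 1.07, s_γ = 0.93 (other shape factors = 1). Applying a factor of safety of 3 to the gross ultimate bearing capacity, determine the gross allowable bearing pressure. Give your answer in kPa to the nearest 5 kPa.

q_all ≈ 400 kPa

Overburden at base level: q = 19.4 × 0.59 = 11.446 kPa.
The water table is 1.84 m below the base (< B = 2.99 m), so the ½γBN_γ term uses γ̄ = γ' + (d_w/B)(γ − γ') = 10.59 + (1.84/2.99)(19.4 − 10.59) = 16.012 kN/m³.
Cohesion term c·N_c·s_c = 8 × 34.6 × 1.07 = 296.18 kPa; surcharge term q·N_q = 11.446 × 22.4 = 256.39 kPa; self-weight term 0.5·γ·B·N_γ·s_γ = 0.5 × 16.012 × 2.99 × 28.9 × 0.93 = 643.36 kPa.
q_ult = 296.18 + 256.39 + 643.36 = 1195.9 kPa.
q_all = q_ult / FS = 1195.9 / 3 = 398.64 kPa.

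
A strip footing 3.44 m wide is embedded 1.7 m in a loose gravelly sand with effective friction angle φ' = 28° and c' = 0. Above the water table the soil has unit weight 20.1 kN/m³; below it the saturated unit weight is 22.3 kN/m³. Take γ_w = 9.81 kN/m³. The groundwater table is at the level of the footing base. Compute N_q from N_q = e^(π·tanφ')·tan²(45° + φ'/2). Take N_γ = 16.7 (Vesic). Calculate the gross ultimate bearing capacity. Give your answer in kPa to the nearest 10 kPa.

q_ult ≈ 860 kPa

tan28° = 0.5317, so N_q = e^(π×0.5317)·tan²(59°) = 5.314 × 2.77 = 14.72.
q = γ·D_f = 20.1 × 1.7 = 34.17 kPa.
For the ½γBN_γ term take γ' = 22.3 − 9.81 = 12.49 kN/m³ (soil below base is submerged).
q·N_q = 34.17 × 14.72 = 502.98 kPa
0.5·γ·B·N_γ = 0.5 × 12.49 × 3.44 × 16.7 = 358.76 kPa
q_ult = 502.98 + 358.76 = 861.74 kPa.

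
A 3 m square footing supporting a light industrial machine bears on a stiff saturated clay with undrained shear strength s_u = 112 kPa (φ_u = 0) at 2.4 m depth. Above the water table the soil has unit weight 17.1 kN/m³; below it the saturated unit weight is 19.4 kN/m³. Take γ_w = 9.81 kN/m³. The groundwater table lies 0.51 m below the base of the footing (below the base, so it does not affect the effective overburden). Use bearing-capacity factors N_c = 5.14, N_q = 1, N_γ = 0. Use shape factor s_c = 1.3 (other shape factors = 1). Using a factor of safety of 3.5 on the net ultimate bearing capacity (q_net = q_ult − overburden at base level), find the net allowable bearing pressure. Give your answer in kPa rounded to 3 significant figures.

q_all(net) ≈ 214 kPa

Overburden at base level: q = 17.1 × 2.4 = 41.04 kPa.
Cohesion term c·N_c·s_c = 112 × 5.14 × 1.3 = 748.38 kPa; surcharge term q·N_q = 41.04 × 1 = 41.04 kPa.
q_ult = 748.38 + 41.04 = 789.42 kPa.
q_net = 789.42 − 41.04 = 748.38 kPa.
q_all(net) = 748.38 / 3.5 = 213.82 kPa.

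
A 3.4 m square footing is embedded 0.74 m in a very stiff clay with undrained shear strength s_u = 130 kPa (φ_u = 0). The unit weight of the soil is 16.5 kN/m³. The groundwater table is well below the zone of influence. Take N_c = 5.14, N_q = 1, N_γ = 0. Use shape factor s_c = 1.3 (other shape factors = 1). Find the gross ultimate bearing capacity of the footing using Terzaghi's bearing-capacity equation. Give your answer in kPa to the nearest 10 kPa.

Overburden at base level: q = 16.5 × 0.74 = 12.21 kPa.
Cohesion term c·N_c·s_c = 130 × 5.14 × 1.3 = 868.66 kPa; surcharge term q·N_q = 12.21 × 1 = 12.21 kPa.
q_ult = 868.66 + 12.21 = 880.87 kPa.

q_ult ≈ 880 kPa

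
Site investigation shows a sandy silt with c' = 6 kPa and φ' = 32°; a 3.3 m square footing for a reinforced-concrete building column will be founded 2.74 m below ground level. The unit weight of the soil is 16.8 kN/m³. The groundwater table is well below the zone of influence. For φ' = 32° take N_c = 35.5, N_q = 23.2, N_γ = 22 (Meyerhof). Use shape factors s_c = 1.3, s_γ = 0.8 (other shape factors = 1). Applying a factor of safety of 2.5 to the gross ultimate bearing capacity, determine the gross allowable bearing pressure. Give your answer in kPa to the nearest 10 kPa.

q_all ≈ 730 kPa

Effective surcharge at the founding depth q = γ·D_f = 16.8 × 2.74 = 46.032 kPa.
q_ult = c·N_c·s_c + q·N_q + 0.5·γ·B·N_γ·s_γ
     = 6 × 35.5 × 1.3 + 46.032 × 23.2 + 0.5 × 16.8 × 3.3 × 22 × 0.8
     = 276.9 + 1067.9 + 487.87 = 1832.7 kPa.
q_all = q_ult / FS = 1832.7 / 2.5 = 733.09 kPa.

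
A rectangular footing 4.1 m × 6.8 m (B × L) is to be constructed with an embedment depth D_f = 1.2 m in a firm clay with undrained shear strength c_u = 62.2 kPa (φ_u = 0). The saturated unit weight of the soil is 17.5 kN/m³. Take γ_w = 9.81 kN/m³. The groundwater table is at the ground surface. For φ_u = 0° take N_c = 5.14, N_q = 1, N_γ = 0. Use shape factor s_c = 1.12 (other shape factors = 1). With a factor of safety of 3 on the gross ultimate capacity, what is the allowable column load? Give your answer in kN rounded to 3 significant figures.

Water table at ground surface, so effective unit weight γ' = 17.5 − 9.81 = 7.69 kN/m³ is used throughout; overburden q = 7.69 × 1.2 = 9.228 kPa.
Cohesion term c·N_c·s_c = 62.2 × 5.14 × 1.12 = 358.07 kPa; surcharge term q·N_q = 9.228 × 1 = 9.228 kPa.
q_ult = 358.07 + 9.228 = 367.3 kPa.
Gross allowable pressure q_all = 367.3 / 3 = 122.43 kPa.
Footing area = 27.88 m², so allowable column load = 122.43 × 27.88 = 3413.5 kN.

P_all ≈ 3410 kN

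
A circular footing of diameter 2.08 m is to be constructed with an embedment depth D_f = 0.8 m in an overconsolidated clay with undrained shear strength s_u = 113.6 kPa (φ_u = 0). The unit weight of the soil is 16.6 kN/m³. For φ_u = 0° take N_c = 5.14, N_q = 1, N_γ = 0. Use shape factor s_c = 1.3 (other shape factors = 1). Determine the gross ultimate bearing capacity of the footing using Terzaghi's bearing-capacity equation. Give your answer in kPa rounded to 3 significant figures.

q_ult ≈ 772 kPa

Overburden at base level: q = 16.6 × 0.8 = 13.28 kPa.
Cohesion term c·N_c·s_c = 113.6 × 5.14 × 1.3 = 759.08 kPa; surcharge term q·N_q = 13.28 × 1 = 13.28 kPa.
q_ult = 759.08 + 13.28 = 772.36 kPa.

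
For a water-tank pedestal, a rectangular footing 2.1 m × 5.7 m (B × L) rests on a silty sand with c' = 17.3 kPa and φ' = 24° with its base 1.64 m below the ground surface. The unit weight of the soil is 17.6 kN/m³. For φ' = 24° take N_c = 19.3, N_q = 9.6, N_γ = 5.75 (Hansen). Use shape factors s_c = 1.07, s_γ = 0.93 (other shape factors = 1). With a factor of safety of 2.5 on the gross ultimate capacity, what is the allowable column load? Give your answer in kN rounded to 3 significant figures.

P_all ≈ 3510 kN

Effective surcharge at the founding depth q = γ·D_f = 17.6 × 1.64 = 28.864 kPa.
q_ult = c·N_c·s_c + q·N_q + 0.5·γ·B·N_γ·s_γ
     = 17.3 × 19.3 × 1.07 + 28.864 × 9.6 + 0.5 × 17.6 × 2.1 × 5.75 × 0.93
     = 357.26 + 277.09 + 98.822 = 733.18 kPa.
Gross allowable pressure q_all = 733.18 / 2.5 = 293.27 kPa.
Footing area = 11.97 m², so allowable column load = 293.27 × 11.97 = 3510.5 kN.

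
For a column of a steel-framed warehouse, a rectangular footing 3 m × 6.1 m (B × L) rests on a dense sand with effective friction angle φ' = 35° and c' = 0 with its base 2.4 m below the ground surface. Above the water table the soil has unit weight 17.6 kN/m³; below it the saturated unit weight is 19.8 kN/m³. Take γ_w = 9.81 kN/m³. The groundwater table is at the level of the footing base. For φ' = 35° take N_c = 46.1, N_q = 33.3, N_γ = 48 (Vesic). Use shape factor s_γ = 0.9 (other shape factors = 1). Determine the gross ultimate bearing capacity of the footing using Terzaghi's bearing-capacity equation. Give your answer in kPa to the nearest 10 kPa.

Effective surcharge at the founding depth q = γ·D_f = 17.6 × 2.4 = 42.24 kPa.
The water table coincides with the base, so in the self-weight term γ → γ' = 9.99 kN/m³.
q_ult = q·N_q + 0.5·γ·B·N_γ·s_γ
     = 42.24 × 33.3 + 0.5 × 9.99 × 3 × 48 × 0.9
     = 1406.6 + 647.35 = 2053.9 kPa.

q_ult ≈ 2050 kPa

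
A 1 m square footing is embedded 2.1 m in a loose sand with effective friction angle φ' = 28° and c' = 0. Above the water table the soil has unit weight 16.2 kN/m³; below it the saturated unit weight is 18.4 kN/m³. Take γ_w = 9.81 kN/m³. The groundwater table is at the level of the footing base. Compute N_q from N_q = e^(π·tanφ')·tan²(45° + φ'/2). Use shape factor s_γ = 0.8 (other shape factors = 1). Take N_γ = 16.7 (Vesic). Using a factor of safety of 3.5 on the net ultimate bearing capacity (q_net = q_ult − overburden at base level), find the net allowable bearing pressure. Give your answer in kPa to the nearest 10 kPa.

q_all(net) ≈ 150 kPa

N_q = e^(π·tan28°)·tan²(59°) = 14.72.
Effective surcharge at the founding depth q = γ·D_f = 16.2 × 2.1 = 34.02 kPa.
The water table coincides with the base, so in the self-weight term γ → γ' = 8.59 kN/m³.
q_ult = q·N_q + 0.5·γ·B·N_γ·s_γ
     = 34.02 × 14.72 + 0.5 × 8.59 × 1 × 16.7 × 0.8
     = 500.77 + 57.381 = 558.15 kPa.
q_net = 558.15 − 34.02 = 524.13 kPa.
q_all(net) = 524.13 / 3.5 = 149.75 kPa.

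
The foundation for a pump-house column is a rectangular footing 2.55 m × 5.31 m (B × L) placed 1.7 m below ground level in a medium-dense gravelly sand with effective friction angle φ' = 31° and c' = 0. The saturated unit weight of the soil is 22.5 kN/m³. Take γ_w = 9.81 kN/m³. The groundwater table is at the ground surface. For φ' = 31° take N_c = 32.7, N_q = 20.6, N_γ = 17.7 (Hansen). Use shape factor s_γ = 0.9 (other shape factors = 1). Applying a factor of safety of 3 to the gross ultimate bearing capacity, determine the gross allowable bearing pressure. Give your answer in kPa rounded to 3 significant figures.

q_all ≈ 234 kPa

Water table at ground surface, so effective unit weight γ' = 22.5 − 9.81 = 12.69 kN/m³ is used throughout; overburden q = 12.69 × 1.7 = 21.573 kPa; the same γ' applies in the ½γBN_γ term.
Surcharge term q·N_q = 21.573 × 20.6 = 444.4 kPa; self-weight term 0.5·γ·B·N_γ·s_γ = 0.5 × 12.69 × 2.55 × 17.7 × 0.9 = 257.74 kPa.
q_ult = 444.4 + 257.74 = 702.15 kPa.
q_all = q_ult / FS = 702.15 / 3 = 234.05 kPa.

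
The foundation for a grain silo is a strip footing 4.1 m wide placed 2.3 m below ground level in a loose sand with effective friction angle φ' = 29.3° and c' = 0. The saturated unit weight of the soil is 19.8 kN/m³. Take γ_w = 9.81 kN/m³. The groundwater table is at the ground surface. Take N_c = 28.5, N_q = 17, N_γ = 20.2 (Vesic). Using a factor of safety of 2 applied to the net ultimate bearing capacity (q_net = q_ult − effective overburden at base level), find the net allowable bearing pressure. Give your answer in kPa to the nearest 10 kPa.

γ' = 19.8 − 9.81 = 9.99 kN/m³ (submerged throughout). q = 9.99 × 2.3 = 22.977 kPa; the same γ' applies in the ½γBN_γ term.
q·N_q = 22.977 × 17 = 390.61 kPa
0.5·γ·B·N_γ = 0.5 × 9.99 × 4.1 × 20.2 = 413.69 kPa
q_ult = 390.61 + 413.69 = 804.29 kPa.
Net ultimate: q_net = 804.29 − 22.977 = 781.32 kPa.
q_all(net) = 781.32 / 2 = 390.66 kPa.

q_all(net) ≈ 390 kPa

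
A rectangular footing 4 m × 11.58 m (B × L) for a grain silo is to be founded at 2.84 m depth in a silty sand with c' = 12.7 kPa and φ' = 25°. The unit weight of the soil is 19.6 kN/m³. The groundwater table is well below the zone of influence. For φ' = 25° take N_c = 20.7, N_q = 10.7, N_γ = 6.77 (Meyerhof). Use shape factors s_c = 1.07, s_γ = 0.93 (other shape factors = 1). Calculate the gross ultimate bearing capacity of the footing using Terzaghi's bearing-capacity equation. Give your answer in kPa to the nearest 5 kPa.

Effective surcharge at the founding depth q = γ·D_f = 19.6 × 2.84 = 55.664 kPa.
q_ult = c·N_c·s_c + q·N_q + 0.5·γ·B·N_γ·s_γ
     = 12.7 × 20.7 × 1.07 + 55.664 × 10.7 + 0.5 × 19.6 × 4 × 6.77 × 0.93
     = 281.29 + 595.6 + 246.81 = 1123.7 kPa.

q_ult ≈ 1125 kPa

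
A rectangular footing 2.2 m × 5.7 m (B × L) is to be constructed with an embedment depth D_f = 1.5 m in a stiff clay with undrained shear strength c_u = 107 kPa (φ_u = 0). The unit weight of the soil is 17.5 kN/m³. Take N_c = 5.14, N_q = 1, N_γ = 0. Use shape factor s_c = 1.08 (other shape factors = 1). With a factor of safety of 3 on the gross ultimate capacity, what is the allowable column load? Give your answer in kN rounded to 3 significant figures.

P_all ≈ 2590 kN

Effective surcharge at the founding depth q = γ·D_f = 17.5 × 1.5 = 26.25 kPa.
q_ult = c·N_c·s_c + q·N_q
     = 107 × 5.14 × 1.08 + 26.25 × 1
     = 593.98 + 26.25 = 620.23 kPa.
Gross allowable pressure q_all = 620.23 / 3 = 206.74 kPa.
Footing area = 12.54 m², so allowable column load = 206.74 × 12.54 = 2592.6 kN.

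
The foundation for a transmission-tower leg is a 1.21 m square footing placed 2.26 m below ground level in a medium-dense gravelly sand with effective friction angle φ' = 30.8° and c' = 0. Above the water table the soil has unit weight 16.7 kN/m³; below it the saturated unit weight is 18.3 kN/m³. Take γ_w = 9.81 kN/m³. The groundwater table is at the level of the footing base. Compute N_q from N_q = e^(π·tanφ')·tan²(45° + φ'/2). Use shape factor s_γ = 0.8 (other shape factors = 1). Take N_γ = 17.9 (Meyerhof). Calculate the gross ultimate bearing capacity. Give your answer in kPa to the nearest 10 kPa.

q_ult ≈ 830 kPa

tan30.8° = 0.5961, so N_q = e^(π×0.5961)·tan²(60.4°) = 6.506 × 3.099 = 20.16.
q = γ·D_f = 16.7 × 2.26 = 37.742 kPa.
For the ½γBN_γ term take γ' = 18.3 − 9.81 = 8.49 kN/m³ (soil below base is submerged).
q·N_q = 37.742 × 20.161 = 760.92 kPa
0.5·γ·B·N_γ·s_γ = 0.5 × 8.49 × 1.21 × 17.9 × 0.8 = 73.554 kPa
q_ult = 760.92 + 73.554 = 834.47 kPa.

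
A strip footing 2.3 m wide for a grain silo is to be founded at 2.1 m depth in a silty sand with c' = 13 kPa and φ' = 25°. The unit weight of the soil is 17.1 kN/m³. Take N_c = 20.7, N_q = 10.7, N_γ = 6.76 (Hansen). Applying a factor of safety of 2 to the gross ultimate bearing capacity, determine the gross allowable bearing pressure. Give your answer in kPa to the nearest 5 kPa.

q_all ≈ 395 kPa

Overburden at base level: q = 17.1 × 2.1 = 35.91 kPa.
Cohesion term c·N_c = 13 × 20.7 = 269.1 kPa; surcharge term q·N_q = 35.91 × 10.7 = 384.24 kPa; self-weight term 0.5·γ·B·N_γ = 0.5 × 17.1 × 2.3 × 6.76 = 132.94 kPa.
q_ult = 269.1 + 384.24 + 132.94 = 786.27 kPa.
q_all = q_ult / FS = 786.27 / 2 = 393.14 kPa.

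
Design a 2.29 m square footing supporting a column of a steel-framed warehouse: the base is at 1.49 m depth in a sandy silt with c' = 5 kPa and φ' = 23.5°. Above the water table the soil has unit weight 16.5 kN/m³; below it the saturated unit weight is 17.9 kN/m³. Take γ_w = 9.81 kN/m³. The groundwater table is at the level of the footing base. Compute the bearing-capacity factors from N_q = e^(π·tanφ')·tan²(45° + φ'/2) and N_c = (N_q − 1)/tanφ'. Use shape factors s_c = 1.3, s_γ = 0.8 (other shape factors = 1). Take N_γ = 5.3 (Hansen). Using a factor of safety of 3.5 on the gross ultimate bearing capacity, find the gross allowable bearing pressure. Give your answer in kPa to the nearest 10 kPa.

q_all ≈ 110 kPa

N_q = e^(π·tan23.5°)·tan²(56.75°) = 9.12; N_c = (N_q − 1)/tanφ' = 18.67.
q = γ·D_f = 16.5 × 1.49 = 24.585 kPa.
For the ½γBN_γ term take γ' = 17.9 − 9.81 = 8.09 kN/m³ (soil below base is submerged).
c·N_c·s_c = 5 × 18.672 × 1.3 = 121.37 kPa
q·N_q = 24.585 × 9.1187 = 224.18 kPa
0.5·γ·B·N_γ·s_γ = 0.5 × 8.09 × 2.29 × 5.3 × 0.8 = 39.275 kPa
q_ult = 121.37 + 224.18 + 39.275 = 384.82 kPa.
q_all = 384.82 / 3.5 = 109.95 kPa.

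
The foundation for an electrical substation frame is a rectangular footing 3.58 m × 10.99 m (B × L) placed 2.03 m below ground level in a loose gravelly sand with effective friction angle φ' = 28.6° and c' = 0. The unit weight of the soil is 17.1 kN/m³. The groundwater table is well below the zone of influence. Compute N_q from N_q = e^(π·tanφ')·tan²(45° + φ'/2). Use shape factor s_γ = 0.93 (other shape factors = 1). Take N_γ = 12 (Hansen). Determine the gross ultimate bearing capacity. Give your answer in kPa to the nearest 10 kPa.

q_ult ≈ 890 kPa

tan28.6° = 0.5452, so N_q = e^(π×0.5452)·tan²(59.3°) = 5.545 × 2.837 = 15.73.
Overburden at base level: q = 17.1 × 2.03 = 34.713 kPa.
Surcharge term q·N_q = 34.713 × 15.728 = 545.96 kPa; self-weight term 0.5·γ·B·N_γ·s_γ = 0.5 × 17.1 × 3.58 × 12 × 0.93 = 341.6 kPa.
q_ult = 545.96 + 341.6 = 887.55 kPa.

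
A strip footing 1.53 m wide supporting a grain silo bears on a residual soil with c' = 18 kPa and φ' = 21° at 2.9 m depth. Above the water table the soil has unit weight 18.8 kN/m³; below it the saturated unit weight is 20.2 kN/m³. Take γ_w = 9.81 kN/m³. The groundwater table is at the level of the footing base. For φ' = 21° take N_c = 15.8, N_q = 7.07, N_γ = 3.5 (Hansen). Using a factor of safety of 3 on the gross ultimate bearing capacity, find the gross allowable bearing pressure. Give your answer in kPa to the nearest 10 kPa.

q_all ≈ 230 kPa

Overburden at base level: q = 18.8 × 2.9 = 54.52 kPa.
Below the base the soil is submerged, so the ½γBN_γ term uses γ' = 20.2 − 9.81 = 10.39 kN/m³.
Cohesion term c·N_c = 18 × 15.8 = 284.4 kPa; surcharge term q·N_q = 54.52 × 7.07 = 385.46 kPa; self-weight term 0.5·γ·B·N_γ = 0.5 × 10.39 × 1.53 × 3.5 = 27.819 kPa.
q_ult = 284.4 + 385.46 + 27.819 = 697.68 kPa.
q_all = 697.68 / 3 = 232.56 kPa.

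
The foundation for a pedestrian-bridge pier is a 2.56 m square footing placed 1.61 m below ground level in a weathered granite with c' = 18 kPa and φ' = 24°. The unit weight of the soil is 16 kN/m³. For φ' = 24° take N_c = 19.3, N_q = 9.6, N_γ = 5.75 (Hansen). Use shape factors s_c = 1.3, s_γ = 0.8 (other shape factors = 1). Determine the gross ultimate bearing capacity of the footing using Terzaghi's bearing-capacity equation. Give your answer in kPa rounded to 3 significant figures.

Overburden at base level: q = 16 × 1.61 = 25.76 kPa.
Cohesion term c·N_c·s_c = 18 × 19.3 × 1.3 = 451.62 kPa; surcharge term q·N_q = 25.76 × 9.6 = 247.3 kPa; self-weight term 0.5·γ·B·N_γ·s_γ = 0.5 × 16 × 2.56 × 5.75 × 0.8 = 94.208 kPa.
q_ult = 451.62 + 247.3 + 94.208 = 793.12 kPa.

q_ult ≈ 793 kPa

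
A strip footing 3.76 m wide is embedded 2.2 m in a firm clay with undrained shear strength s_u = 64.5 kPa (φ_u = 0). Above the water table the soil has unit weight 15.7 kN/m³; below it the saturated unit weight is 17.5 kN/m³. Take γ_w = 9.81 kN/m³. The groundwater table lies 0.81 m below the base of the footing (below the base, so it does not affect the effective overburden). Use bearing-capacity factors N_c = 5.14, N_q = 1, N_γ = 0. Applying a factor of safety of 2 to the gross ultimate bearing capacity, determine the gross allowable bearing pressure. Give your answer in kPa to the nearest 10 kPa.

q_all ≈ 180 kPa

q = γ·D_f = 15.7 × 2.2 = 34.54 kPa.
c·N_c = 64.5 × 5.14 = 331.53 kPa
q·N_q = 34.54 × 1 = 34.54 kPa
q_ult = 331.53 + 34.54 = 366.07 kPa.
q_all = q_ult / FS = 366.07 / 2 = 183.03 kPa.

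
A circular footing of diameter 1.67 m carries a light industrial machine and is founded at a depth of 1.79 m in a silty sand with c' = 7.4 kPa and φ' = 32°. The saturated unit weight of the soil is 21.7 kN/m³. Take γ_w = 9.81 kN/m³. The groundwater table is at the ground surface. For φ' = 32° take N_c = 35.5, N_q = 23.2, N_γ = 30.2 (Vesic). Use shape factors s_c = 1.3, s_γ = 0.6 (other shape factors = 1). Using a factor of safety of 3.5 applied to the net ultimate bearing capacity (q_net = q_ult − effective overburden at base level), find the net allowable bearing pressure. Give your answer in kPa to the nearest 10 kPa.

q_all(net) ≈ 280 kPa

With the water table at the surface the whole profile is submerged: γ' = 21.7 − 9.81 = 11.89 kN/m³, so q = γ'·D_f = 21.283 kPa; the same γ' applies in the ½γBN_γ term.
q_ult = c·N_c·s_c + q·N_q + 0.5·γ·B·N_γ·s_γ
     = 7.4 × 35.5 × 1.3 + 21.283 × 23.2 + 0.5 × 11.89 × 1.67 × 30.2 × 0.6
     = 341.51 + 493.77 + 179.9 = 1015.2 kPa.
Net ultimate: q_net = 1015.2 − 21.283 = 993.89 kPa.
q_all(net) = 993.89 / 3.5 = 283.97 kPa.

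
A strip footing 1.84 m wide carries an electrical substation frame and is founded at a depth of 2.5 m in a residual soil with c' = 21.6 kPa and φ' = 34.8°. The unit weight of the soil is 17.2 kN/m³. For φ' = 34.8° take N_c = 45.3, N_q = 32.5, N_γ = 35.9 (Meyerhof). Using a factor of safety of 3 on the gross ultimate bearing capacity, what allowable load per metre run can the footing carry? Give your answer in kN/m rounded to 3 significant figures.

≈ 1810 kN/m

q = γ·D_f = 17.2 × 2.5 = 43 kPa.
c·N_c = 21.6 × 45.3 = 978.48 kPa
q·N_q = 43 × 32.5 = 1397.5 kPa
0.5·γ·B·N_γ = 0.5 × 17.2 × 1.84 × 35.9 = 568.08 kPa
q_ult = 978.48 + 1397.5 + 568.08 = 2944.1 kPa.
Gross allowable pressure q_all = 2944.1 / 3 = 981.35 kPa.
Allowable wall load = q_all × B = 981.35 × 1.84 = 1805.7 kN per metre run.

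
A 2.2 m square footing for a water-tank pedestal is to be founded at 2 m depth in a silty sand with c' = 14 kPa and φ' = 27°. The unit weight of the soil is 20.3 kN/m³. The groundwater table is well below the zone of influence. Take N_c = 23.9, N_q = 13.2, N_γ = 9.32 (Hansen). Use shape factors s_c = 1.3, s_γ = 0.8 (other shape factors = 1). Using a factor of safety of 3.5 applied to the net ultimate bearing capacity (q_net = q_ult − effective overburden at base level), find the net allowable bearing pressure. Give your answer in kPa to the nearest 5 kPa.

q_all(net) ≈ 315 kPa

Overburden at base level: q = 20.3 × 2 = 40.6 kPa.
Cohesion term c·N_c·s_c = 14 × 23.9 × 1.3 = 434.98 kPa; surcharge term q·N_q = 40.6 × 13.2 = 535.92 kPa; self-weight term 0.5·γ·B·N_γ·s_γ = 0.5 × 20.3 × 2.2 × 9.32 × 0.8 = 166.49 kPa.
q_ult = 434.98 + 535.92 + 166.49 = 1137.4 kPa.
Net ultimate: q_net = 1137.4 − 40.6 = 1096.8 kPa.
q_all(net) = 1096.8 / 3.5 = 313.37 kPa.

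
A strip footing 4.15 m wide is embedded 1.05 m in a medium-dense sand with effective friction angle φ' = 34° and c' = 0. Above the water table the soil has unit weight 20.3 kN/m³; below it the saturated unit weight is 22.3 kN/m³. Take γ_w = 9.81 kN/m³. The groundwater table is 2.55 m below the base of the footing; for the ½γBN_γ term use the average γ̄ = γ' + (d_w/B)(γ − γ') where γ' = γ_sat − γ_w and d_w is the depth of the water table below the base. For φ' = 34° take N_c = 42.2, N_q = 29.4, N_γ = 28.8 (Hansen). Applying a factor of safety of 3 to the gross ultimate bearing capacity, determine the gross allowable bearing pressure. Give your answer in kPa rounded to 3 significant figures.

Overburden at base level: q = 20.3 × 1.05 = 21.315 kPa.
The water table is 2.55 m below the base (< B = 4.15 m), so the ½γBN_γ term uses γ̄ = γ' + (d_w/B)(γ − γ') = 12.49 + (2.55/4.15)(20.3 − 12.49) = 17.289 kN/m³.
Surcharge term q·N_q = 21.315 × 29.4 = 626.66 kPa; self-weight term 0.5·γ·B·N_γ = 0.5 × 17.289 × 4.15 × 28.8 = 1033.2 kPa.
q_ult = 626.66 + 1033.2 = 1659.8 kPa.
q_all = q_ult / FS = 1659.8 / 3 = 553.28 kPa.

q_all ≈ 553 kPa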